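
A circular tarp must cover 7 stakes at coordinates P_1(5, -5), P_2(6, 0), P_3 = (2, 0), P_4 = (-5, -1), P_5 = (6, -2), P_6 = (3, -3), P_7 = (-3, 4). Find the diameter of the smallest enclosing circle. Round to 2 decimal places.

By Welzl's lemma the MEC is supported by two points (diametrically opposite) or three points (on a circumcircle).
The farthest pair is P_1–P_7 with squared distance 145. The circle on this segment as diameter has centre (1, -0.5) and r² = 145/4 = 36.25.
Check P_2: distance² to centre = 25.25 ≤ 36.25, so it lies inside.
All remaining points lie in this disk, and no smaller disk contains both endpoints, so this is the minimum enclosing circle.
Diameter = 2r = 2√(36.25) ≈ 12.04.

12.04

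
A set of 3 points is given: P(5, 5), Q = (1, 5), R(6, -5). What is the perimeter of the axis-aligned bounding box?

30

Width = max x − min x = 6 − 1 = 5.
Height = max y − min y = 5 − (-5) = 10.
Perimeter = 2(5 + 10) = 30.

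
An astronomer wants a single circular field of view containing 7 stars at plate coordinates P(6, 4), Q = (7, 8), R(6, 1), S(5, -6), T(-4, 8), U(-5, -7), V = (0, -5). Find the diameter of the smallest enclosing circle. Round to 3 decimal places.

19.209

The farthest pair is Q–U with squared distance 369. The circle on this segment as diameter has centre (1, 0.5) and r² = 369/4 = 92.25.
Check P: distance² to centre = 37.25 ≤ 92.25, so it lies inside.
All remaining points lie in this disk, and no smaller disk contains both endpoints, so this is the minimum enclosing circle.
Diameter = 2r = 2√(92.25) ≈ 19.209.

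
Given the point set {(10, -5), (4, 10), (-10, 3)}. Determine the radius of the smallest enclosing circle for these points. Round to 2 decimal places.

10.81

Call the three points A, B, C in the order given.
Side lengths²: AB² = 261, AC² = 464, BC² = 245.
Since AC² = 464 < 261 + 245 = 506, the triangle is acute, so the smallest enclosing circle is the circumcircle.
Circumcentre = (1/3, -1/6), r² = 4205/36.
r = √(4205/36) ≈ 10.81.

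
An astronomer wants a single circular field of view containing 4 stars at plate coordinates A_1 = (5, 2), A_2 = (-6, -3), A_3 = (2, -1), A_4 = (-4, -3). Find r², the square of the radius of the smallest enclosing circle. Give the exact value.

36.5

By Welzl's lemma the MEC is supported by two points (diametrically opposite) or three points (on a circumcircle).
The farthest pair is A_1–A_2 with squared distance 146. The circle on this segment as diameter has centre (-0.5, -0.5) and r² = 146/4 = 36.5.
Check A_3: distance² to centre = 6.5 ≤ 36.5, so it lies inside.
All remaining points lie in this disk, and no smaller disk contains both endpoints, so this is the minimum enclosing circle.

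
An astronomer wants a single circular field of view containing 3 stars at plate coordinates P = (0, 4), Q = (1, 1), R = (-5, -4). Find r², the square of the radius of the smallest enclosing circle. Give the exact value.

22.25

Side lengths²: PQ² = 10, PR² = 89, QR² = 61.
Since PR² = 89 ≥ 61 + 10 = 71, the angle opposite PR is not acute, so the smallest enclosing circle has PR as diameter.
Centre = midpoint of PR = (-2.5, 0), r² = 89/4 = 22.25.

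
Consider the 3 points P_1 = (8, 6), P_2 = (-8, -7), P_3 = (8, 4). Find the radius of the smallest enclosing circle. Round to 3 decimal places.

Side lengths²: P_1P_2² = 425, P_1P_3² = 4, P_2P_3² = 377.
Since P_1P_2² = 425 ≥ 377 + 4 = 381, the angle opposite P_1P_2 is not acute, so the smallest enclosing circle has P_1P_2 as diameter.
Centre = midpoint of P_1P_2 = (0, -0.5), r² = 425/4 = 106.25.
r = √(106.25) ≈ 10.308.

10.308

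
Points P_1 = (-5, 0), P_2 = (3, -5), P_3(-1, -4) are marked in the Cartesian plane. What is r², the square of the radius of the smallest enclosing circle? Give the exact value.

Side lengths²: P_1P_2² = 89, P_1P_3² = 32, P_2P_3² = 17.
Since P_1P_2² = 89 ≥ 32 + 17 = 49, the angle opposite P_1P_2 is not acute, so the smallest enclosing circle has P_1P_2 as diameter.
Centre = midpoint of P_1P_2 = (-1, -2.5), r² = 89/4 = 22.25.

22.25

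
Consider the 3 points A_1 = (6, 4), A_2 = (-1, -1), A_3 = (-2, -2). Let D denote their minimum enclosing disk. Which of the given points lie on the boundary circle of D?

A_1, A_3

Side lengths²: A_1A_2² = 74, A_1A_3² = 100, A_2A_3² = 2.
Since A_1A_3² = 100 ≥ 74 + 2 = 76, the angle opposite A_1A_3 is not acute, so the smallest enclosing circle has A_1A_3 as diameter.
Centre = midpoint of A_1A_3 = (2, 1), r² = 100/4 = 25.
The points at distance exactly r from the centre are A_1, A_3 — 2 points.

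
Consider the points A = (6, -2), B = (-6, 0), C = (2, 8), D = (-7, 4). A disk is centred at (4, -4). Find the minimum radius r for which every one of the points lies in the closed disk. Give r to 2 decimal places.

13.60

The required radius is the distance from (4, -4) to the farthest point.
Squared distances: 8, 116, 148, 185.
Maximum is 185, attained at D.
r = √185 ≈ 13.60.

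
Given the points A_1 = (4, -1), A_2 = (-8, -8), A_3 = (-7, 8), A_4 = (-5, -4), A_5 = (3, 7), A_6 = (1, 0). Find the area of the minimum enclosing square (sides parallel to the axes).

The bounding box has width 12 and height 16.
An axis-aligned square enclosing the set must have side ≥ max(width, height).
So the minimum side is max(12, 16) = 16.
Area = 16² = 256.

256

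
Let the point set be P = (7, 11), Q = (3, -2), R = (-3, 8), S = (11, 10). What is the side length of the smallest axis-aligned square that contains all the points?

The bounding box has width 14 and height 13.
An axis-aligned square enclosing the set must have side ≥ max(width, height).
So the minimum side is max(14, 13) = 14.

14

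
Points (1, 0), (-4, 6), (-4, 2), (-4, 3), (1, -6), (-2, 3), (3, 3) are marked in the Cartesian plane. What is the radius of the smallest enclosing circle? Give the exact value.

6.5

By Welzl's lemma the MEC is supported by two points (diametrically opposite) or three points (on a circumcircle).
The farthest pair is (-4, 6)–(1, -6) with squared distance 169. The circle on this segment as diameter has centre (-1.5, 0) and r² = 169/4 = 42.25.
Check (1, 0): distance² to centre = 6.25 ≤ 42.25, so it lies inside.
All remaining points lie in this disk, and no smaller disk contains both endpoints, so this is the minimum enclosing circle.
r = √(42.25) = 6.5.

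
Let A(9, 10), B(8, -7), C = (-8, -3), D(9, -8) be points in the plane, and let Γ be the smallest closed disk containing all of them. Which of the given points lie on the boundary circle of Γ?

A, C, D

The minimum enclosing circle is determined by three boundary points: A, C, D.
Their circumcentre is (41/17, 1) with r² = 35953/289.
The farthest remaining point B is at distance² 27521/289 ≤ 35953/289.
The points at distance exactly r from the centre are A, C, D — 3 points.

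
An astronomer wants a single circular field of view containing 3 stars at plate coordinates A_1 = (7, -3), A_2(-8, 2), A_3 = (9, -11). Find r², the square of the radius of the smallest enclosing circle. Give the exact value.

Side lengths²: A_1A_2² = 250, A_1A_3² = 68, A_2A_3² = 458.
Since A_2A_3² = 458 ≥ 250 + 68 = 318, the angle opposite A_2A_3 is not acute, so the smallest enclosing circle has A_2A_3 as diameter.
Centre = midpoint of A_2A_3 = (0.5, -4.5), r² = 458/4 = 114.5.

114.5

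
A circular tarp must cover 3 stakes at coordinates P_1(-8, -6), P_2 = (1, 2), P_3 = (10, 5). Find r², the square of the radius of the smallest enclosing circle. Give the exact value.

111.25

Side lengths²: P_1P_2² = 145, P_1P_3² = 445, P_2P_3² = 90.
Since P_1P_3² = 445 ≥ 145 + 90 = 235, the angle opposite P_1P_3 is not acute, so the smallest enclosing circle has P_1P_3 as diameter.
Centre = midpoint of P_1P_3 = (1, -0.5), r² = 445/4 = 111.25.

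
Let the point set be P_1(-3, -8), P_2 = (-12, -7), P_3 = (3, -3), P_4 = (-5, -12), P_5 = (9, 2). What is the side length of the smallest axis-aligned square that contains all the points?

21

The bounding box has width 21 and height 14.
An axis-aligned square enclosing the set must have side ≥ max(width, height).
So the minimum side is max(21, 14) = 21.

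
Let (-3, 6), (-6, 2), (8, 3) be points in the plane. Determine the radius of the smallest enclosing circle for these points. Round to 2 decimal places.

7.02

Call the three points A, B, C in the order given.
Side lengths²: AB² = 25, AC² = 130, BC² = 197.
Since BC² = 197 ≥ 130 + 25 = 155, the angle opposite BC is not acute, so the smallest enclosing circle has BC as diameter.
Centre = midpoint of BC = (1, 2.5), r² = 197/4 = 49.25.
r = √(49.25) ≈ 7.02.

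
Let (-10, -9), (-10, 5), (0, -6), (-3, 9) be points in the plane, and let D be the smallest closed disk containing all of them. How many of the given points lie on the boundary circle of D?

2

A smallest enclosing disk is always determined by at most three of the input points on its boundary.
The farthest pair is (-10, -9)–(-3, 9) with squared distance 373. The circle on this segment as diameter has centre (-6.5, 0) and r² = 373/4 = 93.25.
Check (-10, 5): distance² to centre = 37.25 ≤ 93.25, so it lies inside.
All remaining points lie in this disk, and no smaller disk contains both endpoints, so this is the minimum enclosing circle.
The points at distance exactly r from the centre are (-10, -9), (-3, 9) — 2 points.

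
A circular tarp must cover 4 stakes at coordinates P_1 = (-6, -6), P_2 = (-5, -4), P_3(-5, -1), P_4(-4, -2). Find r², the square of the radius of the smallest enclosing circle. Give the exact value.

The farthest pair is P_1–P_3 with squared distance 26. The circle on this segment as diameter has centre (-5.5, -3.5) and r² = 26/4 = 6.5.
Check P_2: distance² to centre = 0.5 ≤ 6.5, so it lies inside.
All remaining points lie in this disk, and no smaller disk contains both endpoints, so this is the minimum enclosing circle.

6.5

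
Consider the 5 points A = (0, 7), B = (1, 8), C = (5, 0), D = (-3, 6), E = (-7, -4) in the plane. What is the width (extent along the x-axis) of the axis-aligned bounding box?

max x = 5, min x = -7, so width = 12.

12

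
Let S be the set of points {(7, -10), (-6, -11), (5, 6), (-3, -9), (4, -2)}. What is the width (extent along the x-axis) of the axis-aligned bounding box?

max x = 7, min x = -6, so width = 13.

13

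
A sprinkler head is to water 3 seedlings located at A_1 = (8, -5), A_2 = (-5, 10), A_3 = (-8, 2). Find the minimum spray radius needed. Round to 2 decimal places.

Side lengths²: A_1A_2² = 394, A_1A_3² = 305, A_2A_3² = 73.
Since A_1A_2² = 394 ≥ 305 + 73 = 378, the angle opposite A_1A_2 is not acute, so the smallest enclosing circle has A_1A_2 as diameter.
Centre = midpoint of A_1A_2 = (1.5, 2.5), r² = 394/4 = 98.5.
r = √(98.5) ≈ 9.92.

9.92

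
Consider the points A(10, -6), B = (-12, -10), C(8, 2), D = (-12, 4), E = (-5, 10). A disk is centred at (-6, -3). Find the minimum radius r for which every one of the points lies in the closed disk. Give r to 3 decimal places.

16.279

The required radius is the distance from (-6, -3) to the farthest point.
Squared distances: 265, 85, 221, 85, 170.
Maximum is 265, attained at A.
r = √265 ≈ 16.279.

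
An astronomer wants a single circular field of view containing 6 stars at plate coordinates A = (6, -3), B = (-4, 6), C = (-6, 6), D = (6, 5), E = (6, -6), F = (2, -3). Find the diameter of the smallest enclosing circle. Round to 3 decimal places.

16.971

By Welzl's lemma the MEC is supported by two points (diametrically opposite) or three points (on a circumcircle).
The farthest pair is C–E with squared distance 288. The circle on this segment as diameter has centre (0, 0) and r² = 288/4 = 72.
Check A: distance² to centre = 45 ≤ 72, so it lies inside.
All remaining points lie in this disk, and no smaller disk contains both endpoints, so this is the minimum enclosing circle.
Diameter = 2r = 2√72 ≈ 16.971.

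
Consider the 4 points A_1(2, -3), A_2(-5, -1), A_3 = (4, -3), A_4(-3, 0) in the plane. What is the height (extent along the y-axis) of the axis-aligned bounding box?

3

max y = 0, min y = -3, so height = 3.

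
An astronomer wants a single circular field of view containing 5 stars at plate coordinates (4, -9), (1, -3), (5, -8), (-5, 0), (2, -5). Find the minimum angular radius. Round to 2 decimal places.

6.40

By Welzl's lemma the MEC is supported by two points (diametrically opposite) or three points (on a circumcircle).
The farthest pair is (5, -8)–(-5, 0) with squared distance 164. The circle on this segment as diameter has centre (0, -4) and r² = 164/4 = 41.
Check (4, -9): distance² to centre = 41 ≤ 41, so it lies inside.
All remaining points lie in this disk, and no smaller disk contains both endpoints, so this is the minimum enclosing circle.
r = √41 ≈ 6.40.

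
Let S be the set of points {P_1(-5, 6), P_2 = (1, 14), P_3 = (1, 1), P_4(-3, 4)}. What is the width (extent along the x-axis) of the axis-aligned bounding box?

max x = 1, min x = -5, so width = 6.

6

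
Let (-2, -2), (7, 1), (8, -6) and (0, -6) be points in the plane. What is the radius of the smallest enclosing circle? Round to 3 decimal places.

A smallest enclosing disk is always determined by at most three of the input points on its boundary.
The minimum enclosing circle is determined by three boundary points: (-2, -2), (7, 1), (8, -6).
Their circumcentre is (37/11, -34/11) with r² = 3625/121.
The farthest remaining point (0, -6) is at distance² 2393/121 ≤ 3625/121.
r = √(3625/121) ≈ 5.473.

5.473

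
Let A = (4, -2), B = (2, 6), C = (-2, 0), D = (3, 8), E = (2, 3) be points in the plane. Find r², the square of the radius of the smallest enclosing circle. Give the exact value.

44945/1682

A smallest enclosing disk is always determined by at most three of the input points on its boundary.
The minimum enclosing circle is determined by three boundary points: A, C, D.
Their circumcentre is (133/58, 167/58) with r² = 44945/1682.
The farthest remaining point B is at distance² 16525/1682 ≤ 44945/1682.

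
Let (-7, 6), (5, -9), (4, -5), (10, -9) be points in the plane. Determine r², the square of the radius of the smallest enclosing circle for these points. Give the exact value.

The farthest pair is (-7, 6)–(10, -9) with squared distance 514. The circle on this segment as diameter has centre (1.5, -1.5) and r² = 514/4 = 128.5.
Check (5, -9): distance² to centre = 68.5 ≤ 128.5, so it lies inside.
All remaining points lie in this disk, and no smaller disk contains both endpoints, so this is the minimum enclosing circle.

128.5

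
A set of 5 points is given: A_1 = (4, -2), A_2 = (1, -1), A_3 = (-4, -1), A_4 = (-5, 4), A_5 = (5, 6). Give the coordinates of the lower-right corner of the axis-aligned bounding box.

(5, -2)

x-range [-5, 5], y-range [-2, 6].
The lower-right corner is (5, -2).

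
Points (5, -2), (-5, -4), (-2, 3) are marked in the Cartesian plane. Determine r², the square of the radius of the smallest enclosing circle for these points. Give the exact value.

27.244140625

Call the three points A, B, C in the order given.
Side lengths²: AB² = 104, AC² = 74, BC² = 58.
Since AB² = 104 < 74 + 58 = 132, the triangle is acute, so the smallest enclosing circle is the circumcircle.
Circumcentre = (-0.21875, -1.90625), r² = 27.244140625.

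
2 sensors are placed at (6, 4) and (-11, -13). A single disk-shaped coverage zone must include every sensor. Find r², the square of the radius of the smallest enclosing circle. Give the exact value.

The smallest circle enclosing two points has them as diameter endpoints.
Centre = midpoint = (-2.5, -4.5); r² = |(6, 4)−(-11, -13)|²/4 = 578/4 = 144.5.

144.5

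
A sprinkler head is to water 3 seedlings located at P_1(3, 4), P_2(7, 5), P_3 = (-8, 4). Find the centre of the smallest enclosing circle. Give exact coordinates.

Side lengths²: P_1P_2² = 17, P_1P_3² = 121, P_2P_3² = 226.
Since P_2P_3² = 226 ≥ 121 + 17 = 138, the angle opposite P_2P_3 is not acute, so the smallest enclosing circle has P_2P_3 as diameter.
Centre = midpoint of P_2P_3 = (-0.5, 4.5), r² = 226/4 = 56.5.
Centre = (-0.5, 4.5).

(-0.5, 4.5)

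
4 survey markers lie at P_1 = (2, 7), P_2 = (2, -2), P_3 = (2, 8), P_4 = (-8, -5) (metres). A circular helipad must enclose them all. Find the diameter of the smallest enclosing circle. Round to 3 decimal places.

By Welzl's lemma the MEC is supported by two points (diametrically opposite) or three points (on a circumcircle).
The farthest pair is P_3–P_4 with squared distance 269. The circle on this segment as diameter has centre (-3, 1.5) and r² = 269/4 = 67.25.
Check P_1: distance² to centre = 55.25 ≤ 67.25, so it lies inside.
All remaining points lie in this disk, and no smaller disk contains both endpoints, so this is the minimum enclosing circle.
Diameter = 2r = 2√(67.25) ≈ 16.401.

16.401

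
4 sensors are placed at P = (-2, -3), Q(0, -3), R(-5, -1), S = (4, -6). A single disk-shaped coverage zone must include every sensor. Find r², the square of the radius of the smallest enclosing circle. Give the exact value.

26.5

A smallest enclosing disk is always determined by at most three of the input points on its boundary.
The farthest pair is R–S with squared distance 106. The circle on this segment as diameter has centre (-0.5, -3.5) and r² = 106/4 = 26.5.
Check P: distance² to centre = 2.5 ≤ 26.5, so it lies inside.
All remaining points lie in this disk, and no smaller disk contains both endpoints, so this is the minimum enclosing circle.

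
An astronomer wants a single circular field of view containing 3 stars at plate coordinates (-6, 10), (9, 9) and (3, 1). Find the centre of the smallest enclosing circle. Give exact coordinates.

Call the three points A, B, C in the order given.
Side lengths²: AB² = 226, AC² = 162, BC² = 100.
Since AB² = 226 < 162 + 100 = 262, the triangle is acute, so the smallest enclosing circle is the circumcircle.
Circumcentre = (10/7, 59/7), r² = 2825/49.
Centre = (10/7, 59/7).

(10/7, 59/7)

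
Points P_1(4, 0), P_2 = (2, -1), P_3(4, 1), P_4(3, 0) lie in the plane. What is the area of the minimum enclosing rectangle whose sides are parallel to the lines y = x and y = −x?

2

In coordinates u = x + y, v = x − y the rectangle is axis-aligned; the map (x,y)→(u,v) scales areas by 2.
u-values: 4, 1, 5, 3; range = 5 − 1 = 4.
v-values: 4, 3, 3, 3; range = 4 − 3 = 1.
Area = (4 × 1) / 2 = 2.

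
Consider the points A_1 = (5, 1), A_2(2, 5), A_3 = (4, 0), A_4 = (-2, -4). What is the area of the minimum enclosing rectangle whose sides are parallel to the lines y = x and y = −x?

In coordinates u = x + y, v = x − y the rectangle is axis-aligned; the map (x,y)→(u,v) scales areas by 2.
u-values: 6, 7, 4, -6; range = 7 − (-6) = 13.
v-values: 4, -3, 4, 2; range = 4 − (-3) = 7.
Area = (13 × 7) / 2 = 45.5.

45.5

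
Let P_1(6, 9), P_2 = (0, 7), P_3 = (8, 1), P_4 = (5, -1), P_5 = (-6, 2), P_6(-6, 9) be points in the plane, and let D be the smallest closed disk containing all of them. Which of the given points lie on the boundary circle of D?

P_3, P_6

A smallest enclosing disk is always determined by at most three of the input points on its boundary.
The farthest pair is P_3–P_6 with squared distance 260. The circle on this segment as diameter has centre (1, 5) and r² = 260/4 = 65.
Check P_1: distance² to centre = 41 ≤ 65, so it lies inside.
All remaining points lie in this disk, and no smaller disk contains both endpoints, so this is the minimum enclosing circle.
The points at distance exactly r from the centre are P_3, P_6 — 2 points.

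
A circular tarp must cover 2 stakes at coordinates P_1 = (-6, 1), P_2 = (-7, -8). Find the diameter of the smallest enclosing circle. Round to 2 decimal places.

9.06

The smallest circle enclosing two points has them as diameter endpoints.
Centre = midpoint = (-6.5, -3.5); r² = |P_1P_2|²/4 = 82/4 = 20.5.
Diameter = 2r = 2√(20.5) ≈ 9.06.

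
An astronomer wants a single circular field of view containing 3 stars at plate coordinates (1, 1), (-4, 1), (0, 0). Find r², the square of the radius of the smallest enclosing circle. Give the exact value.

Call the three points A, B, C in the order given.
Side lengths²: AB² = 25, AC² = 2, BC² = 17.
Since AB² = 25 ≥ 17 + 2 = 19, the angle opposite AB is not acute, so the smallest enclosing circle has AB as diameter.
Centre = midpoint of AB = (-1.5, 1), r² = 25/4 = 6.25.

6.25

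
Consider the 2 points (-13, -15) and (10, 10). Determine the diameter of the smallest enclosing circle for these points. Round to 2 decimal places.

The smallest circle enclosing two points has them as diameter endpoints.
Centre = midpoint = (-1.5, -2.5); r² = |(-13, -15)−(10, 10)|²/4 = 1154/4 = 288.5.
Diameter = 2r = 2√(288.5) ≈ 33.97.

33.97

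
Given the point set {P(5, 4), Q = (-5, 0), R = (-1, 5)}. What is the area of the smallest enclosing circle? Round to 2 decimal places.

91.11

Side lengths²: PQ² = 116, PR² = 37, QR² = 41.
Since PQ² = 116 ≥ 41 + 37 = 78, the angle opposite PQ is not acute, so the smallest enclosing circle has PQ as diameter.
Centre = midpoint of PQ = (0, 2), r² = 116/4 = 29.
Area = π·r² = π·29 ≈ 91.11.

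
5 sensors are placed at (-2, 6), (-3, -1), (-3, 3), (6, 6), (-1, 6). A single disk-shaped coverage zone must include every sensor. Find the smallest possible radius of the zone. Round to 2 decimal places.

A smallest enclosing disk is always determined by at most three of the input points on its boundary.
The farthest pair is (-3, -1)–(6, 6) with squared distance 130. The circle on this segment as diameter has centre (1.5, 2.5) and r² = 130/4 = 32.5.
Check (-2, 6): distance² to centre = 24.5 ≤ 32.5, so it lies inside.
All remaining points lie in this disk, and no smaller disk contains both endpoints, so this is the minimum enclosing circle.
r = √(32.5) ≈ 5.70.

5.70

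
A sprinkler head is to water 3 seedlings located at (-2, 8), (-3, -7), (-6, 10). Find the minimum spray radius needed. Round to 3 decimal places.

8.631

Call the three points A, B, C in the order given.
Side lengths²: AB² = 226, AC² = 20, BC² = 298.
Since BC² = 298 ≥ 226 + 20 = 246, the angle opposite BC is not acute, so the smallest enclosing circle has BC as diameter.
Centre = midpoint of BC = (-4.5, 1.5), r² = 298/4 = 74.5.
r = √(74.5) ≈ 8.631.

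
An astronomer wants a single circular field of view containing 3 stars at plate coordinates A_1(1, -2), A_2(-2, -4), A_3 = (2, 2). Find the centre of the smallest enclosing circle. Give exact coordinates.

(0, -1)

Side lengths²: A_1A_2² = 13, A_1A_3² = 17, A_2A_3² = 52.
Since A_2A_3² = 52 ≥ 17 + 13 = 30, the angle opposite A_2A_3 is not acute, so the smallest enclosing circle has A_2A_3 as diameter.
Centre = midpoint of A_2A_3 = (0, -1), r² = 52/4 = 13.
Centre = (0, -1).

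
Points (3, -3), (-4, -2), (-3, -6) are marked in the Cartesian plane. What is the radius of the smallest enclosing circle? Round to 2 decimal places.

3.62

Call the three points A, B, C in the order given.
Side lengths²: AB² = 50, AC² = 45, BC² = 17.
Since AB² = 50 < 45 + 17 = 62, the triangle is acute, so the smallest enclosing circle is the circumcircle.
Circumcentre = (-11/18, -59/18), r² = 2125/162.
r = √(2125/162) ≈ 3.62.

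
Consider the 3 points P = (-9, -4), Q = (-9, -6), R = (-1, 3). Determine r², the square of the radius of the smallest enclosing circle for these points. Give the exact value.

36.25

Side lengths²: PQ² = 4, PR² = 113, QR² = 145.
Since QR² = 145 ≥ 113 + 4 = 117, the angle opposite QR is not acute, so the smallest enclosing circle has QR as diameter.
Centre = midpoint of QR = (-5, -1.5), r² = 145/4 = 36.25.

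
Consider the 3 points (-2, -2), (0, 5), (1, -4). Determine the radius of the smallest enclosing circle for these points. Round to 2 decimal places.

4.53

Call the three points A, B, C in the order given.
Side lengths²: AB² = 53, AC² = 13, BC² = 82.
Since BC² = 82 ≥ 53 + 13 = 66, the angle opposite BC is not acute, so the smallest enclosing circle has BC as diameter.
Centre = midpoint of BC = (0.5, 0.5), r² = 82/4 = 20.5.
r = √(20.5) ≈ 4.53.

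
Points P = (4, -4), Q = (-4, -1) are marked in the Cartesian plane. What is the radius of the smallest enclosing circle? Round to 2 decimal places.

4.27

The smallest circle enclosing two points has them as diameter endpoints.
Centre = midpoint = (0, -2.5); r² = |PQ|²/4 = 73/4 = 18.25.
r = √(18.25) ≈ 4.27.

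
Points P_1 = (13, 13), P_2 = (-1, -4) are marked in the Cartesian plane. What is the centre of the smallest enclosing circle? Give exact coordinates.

(6, 4.5)

The smallest circle enclosing two points has them as diameter endpoints.
Centre = midpoint = (6, 4.5); r² = |P_1P_2|²/4 = 485/4 = 121.25.
Centre = (6, 4.5).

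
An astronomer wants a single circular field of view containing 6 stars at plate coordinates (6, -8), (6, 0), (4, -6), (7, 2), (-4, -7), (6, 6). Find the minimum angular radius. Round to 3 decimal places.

The minimum enclosing circle of a finite set is fixed by two of the points (as a diameter) or three (as a circumcircle).
The minimum enclosing circle is determined by three boundary points: (6, -8), (-4, -7), (6, 6).
Their circumcentre is (1.65, -1) with r² = 67.9225.
The farthest remaining point (7, 2) is at distance² 37.6225 ≤ 67.9225.
r = √(67.9225) ≈ 8.242.

8.242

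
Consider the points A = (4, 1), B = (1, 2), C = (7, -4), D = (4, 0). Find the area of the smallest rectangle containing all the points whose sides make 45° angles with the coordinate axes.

In coordinates u = x + y, v = x − y the rectangle is axis-aligned; the map (x,y)→(u,v) scales areas by 2.
u-values: 5, 3, 3, 4; range = 5 − 3 = 2.
v-values: 3, -1, 11, 4; range = 11 − (-1) = 12.
Area = (2 × 12) / 2 = 12.

12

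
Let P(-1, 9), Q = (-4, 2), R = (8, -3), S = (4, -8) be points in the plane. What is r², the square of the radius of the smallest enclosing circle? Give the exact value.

The minimum enclosing circle of a finite set is fixed by two of the points (as a diameter) or three (as a circumcircle).
The farthest pair is P–S with squared distance 314. The circle on this segment as diameter has centre (1.5, 0.5) and r² = 314/4 = 78.5.
Check Q: distance² to centre = 32.5 ≤ 78.5, so it lies inside.
All remaining points lie in this disk, and no smaller disk contains both endpoints, so this is the minimum enclosing circle.

78.5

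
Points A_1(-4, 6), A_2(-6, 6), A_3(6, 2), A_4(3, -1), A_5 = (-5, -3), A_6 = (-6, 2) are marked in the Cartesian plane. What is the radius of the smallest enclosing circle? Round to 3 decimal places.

6.654

By Welzl's lemma the MEC is supported by two points (diametrically opposite) or three points (on a circumcircle).
The minimum enclosing circle is determined by three boundary points: A_2, A_3, A_5.
Their circumcentre is (-17/26, 53/26) with r² = 14965/338.
The farthest remaining point A_6 is at distance² 9661/338 ≤ 14965/338.
r = √(14965/338) ≈ 6.654.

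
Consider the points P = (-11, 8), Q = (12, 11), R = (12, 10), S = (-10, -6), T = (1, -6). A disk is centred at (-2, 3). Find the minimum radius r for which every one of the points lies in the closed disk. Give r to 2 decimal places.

16.12

The required radius is the distance from (-2, 3) to the farthest point.
Squared distances: 106, 260, 245, 145, 90.
Maximum is 260, attained at Q.
r = √260 ≈ 16.12.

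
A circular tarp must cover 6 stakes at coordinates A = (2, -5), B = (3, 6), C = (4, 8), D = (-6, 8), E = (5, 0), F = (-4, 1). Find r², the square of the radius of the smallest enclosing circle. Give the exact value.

The minimum enclosing circle of a finite set is fixed by two of the points (as a diameter) or three (as a circumcircle).
The minimum enclosing circle is determined by three boundary points: A, C, D.
Their circumcentre is (-1, 55/26) with r² = 40309/676.
The farthest remaining point E is at distance² 27361/676 ≤ 40309/676.

40309/676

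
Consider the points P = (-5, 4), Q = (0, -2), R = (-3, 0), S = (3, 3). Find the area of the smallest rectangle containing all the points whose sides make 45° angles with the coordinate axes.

49.5

In coordinates u = x + y, v = x − y the rectangle is axis-aligned; the map (x,y)→(u,v) scales areas by 2.
u-values: -1, -2, -3, 6; range = 6 − (-3) = 9.
v-values: -9, 2, -3, 0; range = 2 − (-9) = 11.
Area = (9 × 11) / 2 = 49.5.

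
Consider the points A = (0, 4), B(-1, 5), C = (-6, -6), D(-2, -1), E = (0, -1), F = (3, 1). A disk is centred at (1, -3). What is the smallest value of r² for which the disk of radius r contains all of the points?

The required radius is the distance from (1, -3) to the farthest point.
Squared distances: 50, 68, 58, 13, 5, 20.
Maximum is 68, attained at B.

68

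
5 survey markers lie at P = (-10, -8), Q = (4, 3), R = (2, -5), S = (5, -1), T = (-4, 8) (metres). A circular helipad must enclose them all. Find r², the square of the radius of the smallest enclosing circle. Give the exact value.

The minimum enclosing circle of a finite set is fixed by two of the points (as a diameter) or three (as a circumcircle).
The minimum enclosing circle is determined by three boundary points: P, S, T.
Their circumcentre is (-45/11, -12/11) with r² = 10001/121.
The farthest remaining point Q is at distance² 9946/121 ≤ 10001/121.

10001/121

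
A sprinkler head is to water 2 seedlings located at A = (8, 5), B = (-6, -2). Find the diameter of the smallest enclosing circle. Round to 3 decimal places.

15.652

The smallest circle enclosing two points has them as diameter endpoints.
Centre = midpoint = (1, 1.5); r² = |AB|²/4 = 245/4 = 61.25.
Diameter = 2r = 2√(61.25) ≈ 15.652.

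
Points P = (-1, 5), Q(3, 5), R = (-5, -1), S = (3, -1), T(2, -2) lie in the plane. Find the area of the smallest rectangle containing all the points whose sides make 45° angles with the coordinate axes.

In coordinates u = x + y, v = x − y the rectangle is axis-aligned; the map (x,y)→(u,v) scales areas by 2.
u-values: 4, 8, -6, 2, 0; range = 8 − (-6) = 14.
v-values: -6, -2, -4, 4, 4; range = 4 − (-6) = 10.
Area = (14 × 10) / 2 = 70.

70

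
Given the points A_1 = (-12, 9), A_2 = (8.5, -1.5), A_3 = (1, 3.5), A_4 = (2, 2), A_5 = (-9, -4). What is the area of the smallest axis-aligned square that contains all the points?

The bounding box has width 20.5 and height 13.
An axis-aligned square enclosing the set must have side ≥ max(width, height).
So the minimum side is max(20.5, 13) = 20.5.
Area = 20.5² = 420.25.

420.25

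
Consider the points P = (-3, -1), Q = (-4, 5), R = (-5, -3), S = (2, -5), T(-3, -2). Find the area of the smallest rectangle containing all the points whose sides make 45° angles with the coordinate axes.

72

In coordinates u = x + y, v = x − y the rectangle is axis-aligned; the map (x,y)→(u,v) scales areas by 2.
u-values: -4, 1, -8, -3, -5; range = 1 − (-8) = 9.
v-values: -2, -9, -2, 7, -1; range = 7 − (-9) = 16.
Area = (9 × 16) / 2 = 72.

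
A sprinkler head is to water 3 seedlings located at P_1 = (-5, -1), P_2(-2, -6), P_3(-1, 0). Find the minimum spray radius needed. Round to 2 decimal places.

Side lengths²: P_1P_2² = 34, P_1P_3² = 17, P_2P_3² = 37.
Since P_2P_3² = 37 < 34 + 17 = 51, the triangle is acute, so the smallest enclosing circle is the circumcircle.
Circumcentre = (-111/46, -131/46), r² = 10693/1058.
r = √(10693/1058) ≈ 3.18.

3.18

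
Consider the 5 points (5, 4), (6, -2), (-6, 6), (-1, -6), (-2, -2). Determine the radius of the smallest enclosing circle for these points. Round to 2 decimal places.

By Welzl's lemma the MEC is supported by two points (diametrically opposite) or three points (on a circumcircle).
The minimum enclosing circle is determined by three boundary points: (6, -2), (-6, 6), (-1, -6).
Their circumcentre is (-0.5, 1.25) with r² = 52.8125.
The farthest remaining point (5, 4) is at distance² 37.8125 ≤ 52.8125.
r = √(52.8125) ≈ 7.27.

7.27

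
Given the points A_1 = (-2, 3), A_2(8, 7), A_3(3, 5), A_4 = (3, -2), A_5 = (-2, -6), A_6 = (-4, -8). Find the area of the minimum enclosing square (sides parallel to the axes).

225

The bounding box has width 12 and height 15.
An axis-aligned square enclosing the set must have side ≥ max(width, height).
So the minimum side is max(12, 15) = 15.
Area = 15² = 225.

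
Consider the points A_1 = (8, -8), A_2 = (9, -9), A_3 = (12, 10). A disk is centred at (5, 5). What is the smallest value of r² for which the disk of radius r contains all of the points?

212

The required radius is the distance from (5, 5) to the farthest point.
Squared distances: 178, 212, 74.
Maximum is 212, attained at A_2.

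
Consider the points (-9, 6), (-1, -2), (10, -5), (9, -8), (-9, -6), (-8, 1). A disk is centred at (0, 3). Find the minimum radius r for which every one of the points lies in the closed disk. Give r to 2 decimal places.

The required radius is the distance from (0, 3) to the farthest point.
Squared distances: 90, 26, 164, 202, 162, 68.
Maximum is 202, attained at (9, -8).
r = √202 ≈ 14.21.

14.21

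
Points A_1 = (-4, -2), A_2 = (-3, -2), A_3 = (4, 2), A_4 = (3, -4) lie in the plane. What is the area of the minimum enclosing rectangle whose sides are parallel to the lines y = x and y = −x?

In coordinates u = x + y, v = x − y the rectangle is axis-aligned; the map (x,y)→(u,v) scales areas by 2.
u-values: -6, -5, 6, -1; range = 6 − (-6) = 12.
v-values: -2, -1, 2, 7; range = 7 − (-2) = 9.
Area = (12 × 9) / 2 = 54.

54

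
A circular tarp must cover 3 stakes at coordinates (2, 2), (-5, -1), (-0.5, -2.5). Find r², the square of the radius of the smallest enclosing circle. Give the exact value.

14.5

Call the three points A, B, C in the order given.
Side lengths²: AB² = 58, AC² = 26.5, BC² = 22.5.
Since AB² = 58 ≥ 26.5 + 22.5 = 49, the angle opposite AB is not acute, so the smallest enclosing circle has AB as diameter.
Centre = midpoint of AB = (-1.5, 0.5), r² = 58/4 = 14.5.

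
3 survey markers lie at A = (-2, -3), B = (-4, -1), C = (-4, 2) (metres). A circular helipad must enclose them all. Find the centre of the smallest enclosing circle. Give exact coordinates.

Side lengths²: AB² = 8, AC² = 29, BC² = 9.
Since AC² = 29 ≥ 9 + 8 = 17, the angle opposite AC is not acute, so the smallest enclosing circle has AC as diameter.
Centre = midpoint of AC = (-3, -0.5), r² = 29/4 = 7.25.
Centre = (-3, -0.5).

(-3, -0.5)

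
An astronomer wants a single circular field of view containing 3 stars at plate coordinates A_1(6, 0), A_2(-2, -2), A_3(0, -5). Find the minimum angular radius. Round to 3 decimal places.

4.147

Side lengths²: A_1A_2² = 68, A_1A_3² = 61, A_2A_3² = 13.
Since A_1A_2² = 68 < 61 + 13 = 74, the triangle is acute, so the smallest enclosing circle is the circumcircle.
Circumcentre = (59/28, -10/7), r² = 13481/784.
r = √(13481/784) ≈ 4.147.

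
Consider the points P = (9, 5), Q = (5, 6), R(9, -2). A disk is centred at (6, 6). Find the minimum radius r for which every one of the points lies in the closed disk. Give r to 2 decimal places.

8.54

The required radius is the distance from (6, 6) to the farthest point.
Squared distances: 10, 1, 73.
Maximum is 73, attained at R.
r = √73 ≈ 8.54.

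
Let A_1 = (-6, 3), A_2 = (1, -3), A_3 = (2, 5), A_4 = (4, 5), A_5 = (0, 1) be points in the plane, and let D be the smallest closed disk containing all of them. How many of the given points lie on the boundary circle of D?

3

The minimum enclosing circle of a finite set is fixed by two of the points (as a diameter) or three (as a circumcircle).
The minimum enclosing circle is determined by three boundary points: A_1, A_2, A_4.
Their circumcentre is (-47/74, 161/74) with r² = 80665/2738.
The farthest remaining point A_3 is at distance² 40853/2738 ≤ 80665/2738.
The points at distance exactly r from the centre are A_1, A_2, A_4 — 3 points.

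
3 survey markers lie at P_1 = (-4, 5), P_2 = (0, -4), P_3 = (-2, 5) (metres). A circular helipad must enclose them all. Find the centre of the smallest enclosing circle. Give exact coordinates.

Side lengths²: P_1P_2² = 97, P_1P_3² = 4, P_2P_3² = 85.
Since P_1P_2² = 97 ≥ 85 + 4 = 89, the angle opposite P_1P_2 is not acute, so the smallest enclosing circle has P_1P_2 as diameter.
Centre = midpoint of P_1P_2 = (-2, 0.5), r² = 97/4 = 24.25.
Centre = (-2, 0.5).

(-2, 0.5)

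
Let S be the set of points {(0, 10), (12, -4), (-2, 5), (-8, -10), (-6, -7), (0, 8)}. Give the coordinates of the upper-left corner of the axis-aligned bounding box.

(-8, 10)

x-range [-8, 12], y-range [-10, 10].
The upper-left corner is (-8, 10).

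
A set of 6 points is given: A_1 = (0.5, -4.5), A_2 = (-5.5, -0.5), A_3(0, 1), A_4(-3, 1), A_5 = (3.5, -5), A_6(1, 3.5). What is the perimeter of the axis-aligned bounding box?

35

Width = max x − min x = 3.5 − (-5.5) = 9.
Height = max y − min y = 3.5 − (-5) = 8.5.
Perimeter = 2(9 + 8.5) = 35.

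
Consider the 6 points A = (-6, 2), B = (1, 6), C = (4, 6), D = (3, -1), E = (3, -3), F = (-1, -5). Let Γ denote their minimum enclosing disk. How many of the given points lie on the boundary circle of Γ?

The minimum enclosing circle of a finite set is fixed by two of the points (as a diameter) or three (as a circumcircle).
The minimum enclosing circle is determined by three boundary points: A, C, F.
Their circumcentre is (7/45, 10/9) with r² = 78329/2025.
The farthest remaining point E is at distance² 50609/2025 ≤ 78329/2025.
The points at distance exactly r from the centre are A, C, F — 3 points.

3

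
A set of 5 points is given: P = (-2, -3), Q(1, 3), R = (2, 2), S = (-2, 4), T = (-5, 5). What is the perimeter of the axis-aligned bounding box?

Width = max x − min x = 2 − (-5) = 7.
Height = max y − min y = 5 − (-3) = 8.
Perimeter = 2(7 + 8) = 30.

30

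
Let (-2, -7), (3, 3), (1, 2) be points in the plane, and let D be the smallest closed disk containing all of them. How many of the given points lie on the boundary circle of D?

2

Call the three points A, B, C in the order given.
Side lengths²: AB² = 125, AC² = 90, BC² = 5.
Since AB² = 125 ≥ 90 + 5 = 95, the angle opposite AB is not acute, so the smallest enclosing circle has AB as diameter.
Centre = midpoint of AB = (0.5, -2), r² = 125/4 = 31.25.
The points at distance exactly r from the centre are (-2, -7), (3, 3) — 2 points.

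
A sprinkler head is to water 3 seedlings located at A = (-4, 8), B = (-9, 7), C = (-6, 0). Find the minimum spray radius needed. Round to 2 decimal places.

Side lengths²: AB² = 26, AC² = 68, BC² = 58.
Since AC² = 68 < 58 + 26 = 84, the triangle is acute, so the smallest enclosing circle is the circumcircle.
Circumcentre = (-111/19, 80/19), r² = 6409/361.
r = √(6409/361) ≈ 4.21.

4.21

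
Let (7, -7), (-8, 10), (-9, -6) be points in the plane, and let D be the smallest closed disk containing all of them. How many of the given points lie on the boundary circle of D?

Call the three points A, B, C in the order given.
Side lengths²: AB² = 514, AC² = 257, BC² = 257.
Since AB² = 514 ≥ 257 + 257 = 514, the angle opposite AB is not acute, so the smallest enclosing circle has AB as diameter.
Centre = midpoint of AB = (-0.5, 1.5), r² = 514/4 = 128.5.
The points at distance exactly r from the centre are (7, -7), (-8, 10), (-9, -6) — 3 points.

3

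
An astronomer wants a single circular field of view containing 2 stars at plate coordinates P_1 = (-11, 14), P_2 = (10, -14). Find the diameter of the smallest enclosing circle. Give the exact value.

35

The smallest circle enclosing two points has them as diameter endpoints.
Centre = midpoint = (-0.5, 0); r² = |P_1P_2|²/4 = 1225/4 = 306.25.
Diameter = 2r = 2√(306.25) = 35.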